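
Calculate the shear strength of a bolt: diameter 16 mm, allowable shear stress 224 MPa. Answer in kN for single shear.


A = pi * d^2 / 4 = pi * 16^2 / 4 = 201.0619 mm^2
V = f_v * A / 1000 = 224 * 201.0619 / 1000
= 45.0379 kN

45.0379 kN


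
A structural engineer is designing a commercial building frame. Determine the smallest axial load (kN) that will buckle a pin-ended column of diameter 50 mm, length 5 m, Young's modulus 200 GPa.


I = pi * d^4 / 64 = 306796.16 mm^4
L = 5000.0 mm
P_cr = pi^2 * E * I / L^2
= 9.8696 * 200000.0 * 306796.16 / 5000.0^2
= 24223.65 N = 24.2237 kN

24.2237 kN


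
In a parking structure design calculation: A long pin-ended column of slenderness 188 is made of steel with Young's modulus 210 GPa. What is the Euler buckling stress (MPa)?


sigma_cr = pi^2 * E / lambda^2
= 9.8696 * 210000.0 / 188^2
= 9.8696 * 210000.0 / 35344
= 58.6413 MPa

58.6413 MPa


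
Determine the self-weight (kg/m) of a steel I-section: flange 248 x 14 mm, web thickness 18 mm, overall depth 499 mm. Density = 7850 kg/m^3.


A_flanges = 2 * 248 * 14 = 6944 mm^2
A_web = (499 - 2 * 14) * 18 = 8478 mm^2
A_total = 6944 + 8478 = 15422 mm^2 = 0.015422 m^2
Weight = rho * A = 7850 * 0.015422 = 121.0627 kg/m

121.0627 kg/m


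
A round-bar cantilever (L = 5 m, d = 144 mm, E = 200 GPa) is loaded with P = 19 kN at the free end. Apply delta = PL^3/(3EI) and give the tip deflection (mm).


I = pi * d^4 / 64 = pi * 144^4 / 64 = 21106677.15 mm^4
L = 5000.0 mm, P = 19000.0 N, E = 200000.0 MPa
delta = P * L^3 / (3 * E * I)
= 19000.0 * 5000.0^3 / (3 * 200000.0 * 21106677.15)
= 187.5394 mm

187.5394 mm


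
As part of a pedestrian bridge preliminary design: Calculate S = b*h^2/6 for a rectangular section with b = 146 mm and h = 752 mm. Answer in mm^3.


S = b * h^2 / 6
= 146 * 752^2 / 6
= 146 * 565504 / 6
= 13760597.33 mm^3

13760597.33 mm^3


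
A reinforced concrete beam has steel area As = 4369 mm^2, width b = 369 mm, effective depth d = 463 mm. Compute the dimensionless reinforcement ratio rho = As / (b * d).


rho = As / (b * d)
= 4369 / (369 * 463)
= 4369 / 170847
= 0.025573 (dimensionless)

0.025573 (dimensionless)


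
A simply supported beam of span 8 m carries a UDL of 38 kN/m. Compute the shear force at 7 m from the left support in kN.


R_A = w * L / 2 = 38 * 8 / 2 = 152.0 kN
V(x) = R_A - w * x = 152.0 - 38 * 7
= -114.0 kN

-114.0 kN


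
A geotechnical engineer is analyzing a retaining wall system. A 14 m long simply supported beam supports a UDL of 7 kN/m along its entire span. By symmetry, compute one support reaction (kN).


Total load = w * L = 7 * 14 = 98 kN
By symmetry, each reaction R = total / 2 = 98 / 2 = 49.0 kN

49.0 kN


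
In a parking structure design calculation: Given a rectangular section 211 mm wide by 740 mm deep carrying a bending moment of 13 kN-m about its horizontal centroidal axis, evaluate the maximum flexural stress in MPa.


I = b * h^3 / 12 = 211 * 740^3 / 12 = 7125188666.67 mm^4
y = h / 2 = 740 / 2 = 370.0 mm
M = 13 kN-m = 13000000.0 N-mm
sigma = M * y / I = 13000000.0 * 370.0 / 7125188666.67
= 0.68 MPa

0.68 MPa


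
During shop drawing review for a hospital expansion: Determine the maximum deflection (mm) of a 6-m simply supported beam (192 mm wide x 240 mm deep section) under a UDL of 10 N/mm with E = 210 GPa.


I = 192 * 240^3 / 12 = 221184000.0 mm^4
L = 6000.0 mm, w = 10 N/mm, E = 210000.0 MPa
delta = 5 * w * L^4 / (384 * E * I)
= 5 * 10 * 6000.0^4 / (384 * 210000.0 * 221184000.0)
= 3.633 mm

3.633 mm


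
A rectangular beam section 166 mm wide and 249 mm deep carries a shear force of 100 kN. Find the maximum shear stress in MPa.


A = b * h = 166 * 249 = 41334 mm^2
V = 100 kN = 100000.0 N
tau_max = 1.5 * V / A = 1.5 * 100000.0 / 41334
= 3.629 MPa

3.629 MPa


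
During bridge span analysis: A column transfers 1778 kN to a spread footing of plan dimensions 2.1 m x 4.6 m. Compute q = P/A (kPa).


A = 2.1 * 4.6 = 9.66 m^2
q = P / A = 1778 / 9.66
= 184.058 kPa

184.058 kPa


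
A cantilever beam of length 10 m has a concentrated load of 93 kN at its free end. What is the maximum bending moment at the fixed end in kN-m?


For a cantilever with a point load at the free end:
M_max = P * L = 93 * 10 = 930 kN-m

930 kN-m


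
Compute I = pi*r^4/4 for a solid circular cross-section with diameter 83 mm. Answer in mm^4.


r = d / 2 = 83 / 2 = 41.5 mm
I = pi * r^4 / 4 = pi * 41.5^4 / 4
= 2329604.88 mm^4

2329604.88 mm^4


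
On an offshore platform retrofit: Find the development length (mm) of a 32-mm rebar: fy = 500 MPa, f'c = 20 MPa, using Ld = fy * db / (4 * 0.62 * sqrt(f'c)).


Ld = (fy * db) / (4 * 0.62 * sqrt(f'c))
= (500 * 32) / (4 * 0.62 * sqrt(20))
= 16000 / 11.0909
= 1442.62 mm

1442.62 mm


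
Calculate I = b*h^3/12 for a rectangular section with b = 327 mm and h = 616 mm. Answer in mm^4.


I = b * h^3 / 12
= 327 * 616^3 / 12
= 327 * 233744896 / 12
= 6369548416.0 mm^4

6369548416.0 mm^4


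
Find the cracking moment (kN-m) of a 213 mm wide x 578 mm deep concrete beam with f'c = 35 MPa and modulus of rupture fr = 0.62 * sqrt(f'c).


fr = 0.62 * sqrt(35) = 0.62 * 5.9161 = 3.668 MPa
I = 213 * 578^3 / 12 = 3427534798.0 mm^4
y_t = 289.0 mm
M_cr = fr * I / y_t = 3.668 * 3427534798.0 / 289.0 N-mm
= 43.5021 kN-m

43.5021 kN-m


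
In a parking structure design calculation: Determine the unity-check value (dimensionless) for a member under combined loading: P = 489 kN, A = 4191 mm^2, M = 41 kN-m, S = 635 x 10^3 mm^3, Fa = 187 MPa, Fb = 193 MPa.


f_a = P / A = 489000.0 / 4191 = 116.6786 MPa
f_b = M / S = 41000000.0 / 635000.0 = 64.5669 MPa
Ratio = f_a / Fa + f_b / Fb
= 116.6786 / 187 + 64.5669 / 193
= 0.9585 (dimensionless)

0.9585 (dimensionless)


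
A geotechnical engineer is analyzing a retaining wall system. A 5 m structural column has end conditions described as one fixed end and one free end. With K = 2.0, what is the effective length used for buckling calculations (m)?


L_eff = K * L
= 2.0 * 5
= 10.0 m

10.0 m


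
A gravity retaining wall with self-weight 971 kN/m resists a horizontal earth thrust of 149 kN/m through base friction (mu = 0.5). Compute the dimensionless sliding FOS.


Resisting force = mu * W = 0.5 * 971 = 485.5 kN/m
FOS = Resisting / Driving = 485.5 / 149
= 3.2584 (dimensionless)

3.2584 (dimensionless)


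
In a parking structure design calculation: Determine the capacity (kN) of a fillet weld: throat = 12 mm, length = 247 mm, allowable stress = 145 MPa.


Strength = throat * length * allowable stress
= 12 * 247 * 145 N
= 429780 N
= 429.78 kN

429.78 kN


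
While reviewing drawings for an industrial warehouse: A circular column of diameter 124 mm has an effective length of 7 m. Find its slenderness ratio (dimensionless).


Radius of gyration r = d / 4 = 124 / 4 = 31.0 mm
L_eff = 7000.0 mm
Slenderness ratio = L / r = 7000.0 / 31.0 = 225.81 (dimensionless)

225.81 (dimensionless)


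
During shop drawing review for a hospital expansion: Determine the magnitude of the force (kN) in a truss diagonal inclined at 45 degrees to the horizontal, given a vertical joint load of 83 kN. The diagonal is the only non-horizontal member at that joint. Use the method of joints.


At the joint, only the diagonal has a vertical component, so vertical equilibrium gives:
F * sin(45) = 83
F = 83 / sin(45)
= 83 / 0.707107
= 117.38 kN

117.38 kN


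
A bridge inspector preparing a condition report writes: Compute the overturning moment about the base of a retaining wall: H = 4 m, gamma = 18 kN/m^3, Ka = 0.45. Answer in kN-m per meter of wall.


Pa = 0.5 * Ka * gamma * H^2
= 0.5 * 0.45 * 18 * 4^2
= 64.8 kN/m
Arm = H / 3 = 4 / 3 = 1.3333 m
Mo = Pa * arm = Pa * H / 3 = 64.8 * 4 / 3 = 86.4 kN-m/m

86.4 kN-m/m


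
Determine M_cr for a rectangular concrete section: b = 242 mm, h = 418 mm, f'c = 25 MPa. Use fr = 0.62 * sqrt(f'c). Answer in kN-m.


fr = 0.62 * sqrt(25) = 0.62 * 5.0 = 3.1 MPa
I = 242 * 418^3 / 12 = 1472865078.67 mm^4
y_t = 209.0 mm
M_cr = fr * I / y_t = 3.1 * 1472865078.67 / 209.0 N-mm
= 21.8463 kN-m

21.8463 kN-m


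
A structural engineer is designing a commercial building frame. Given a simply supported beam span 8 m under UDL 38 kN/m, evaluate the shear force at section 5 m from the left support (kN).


R_A = w * L / 2 = 38 * 8 / 2 = 152.0 kN
V(x) = R_A - w * x = 152.0 - 38 * 5
= -38.0 kN

-38.0 kN


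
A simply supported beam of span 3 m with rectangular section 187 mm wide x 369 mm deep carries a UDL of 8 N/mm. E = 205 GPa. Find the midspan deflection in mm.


I = 187 * 369^3 / 12 = 782959790.25 mm^4
L = 3000.0 mm, w = 8 N/mm, E = 205000.0 MPa
delta = 5 * w * L^4 / (384 * E * I)
= 5 * 8 * 3000.0^4 / (384 * 205000.0 * 782959790.25)
= 0.0526 mm

0.0526 mm


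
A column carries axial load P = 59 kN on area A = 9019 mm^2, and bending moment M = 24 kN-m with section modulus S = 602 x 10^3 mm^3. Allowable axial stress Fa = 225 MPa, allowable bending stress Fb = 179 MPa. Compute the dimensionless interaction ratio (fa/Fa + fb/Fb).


f_a = P / A = 59000.0 / 9019 = 6.5417 MPa
f_b = M / S = 24000000.0 / 602000.0 = 39.8671 MPa
Ratio = f_a / Fa + f_b / Fb
= 6.5417 / 225 + 39.8671 / 179
= 0.2518 (dimensionless)

0.2518 (dimensionless)


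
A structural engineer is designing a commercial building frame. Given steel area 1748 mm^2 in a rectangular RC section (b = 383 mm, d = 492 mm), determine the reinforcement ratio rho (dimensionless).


rho = As / (b * d)
= 1748 / (383 * 492)
= 1748 / 188436
= 0.009276 (dimensionless)

0.009276 (dimensionless)


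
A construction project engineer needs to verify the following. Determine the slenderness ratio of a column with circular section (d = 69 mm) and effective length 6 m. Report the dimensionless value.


Radius of gyration r = d / 4 = 69 / 4 = 17.25 mm
L_eff = 6000.0 mm
Slenderness ratio = L / r = 6000.0 / 17.25 = 347.83 (dimensionless)

347.83 (dimensionless)


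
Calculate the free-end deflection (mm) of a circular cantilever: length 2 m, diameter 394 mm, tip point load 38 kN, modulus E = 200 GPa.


I = pi * d^4 / 64 = pi * 394^4 / 64 = 1182918396.8 mm^4
L = 2000.0 mm, P = 38000.0 N, E = 200000.0 MPa
delta = P * L^3 / (3 * E * I)
= 38000.0 * 2000.0^3 / (3 * 200000.0 * 1182918396.8)
= 0.4283 mm

0.4283 mm


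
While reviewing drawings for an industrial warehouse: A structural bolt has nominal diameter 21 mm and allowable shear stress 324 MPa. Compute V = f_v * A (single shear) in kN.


A = pi * d^2 / 4 = pi * 21^2 / 4 = 346.3606 mm^2
V = f_v * A / 1000 = 324 * 346.3606 / 1000
= 112.2208 kN

112.2208 kN


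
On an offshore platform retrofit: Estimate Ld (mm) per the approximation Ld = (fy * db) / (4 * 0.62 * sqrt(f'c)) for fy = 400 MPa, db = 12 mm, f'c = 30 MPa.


Ld = (fy * db) / (4 * 0.62 * sqrt(f'c))
= (400 * 12) / (4 * 0.62 * sqrt(30))
= 4800 / 13.5835
= 353.37 mm

353.37 mm


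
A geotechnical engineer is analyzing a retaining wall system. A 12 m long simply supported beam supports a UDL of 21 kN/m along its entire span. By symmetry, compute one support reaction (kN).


Total load = w * L = 21 * 12 = 252 kN
By symmetry, each reaction R = total / 2 = 252 / 2 = 126.0 kN

126.0 kN


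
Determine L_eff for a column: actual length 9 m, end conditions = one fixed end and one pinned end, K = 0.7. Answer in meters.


L_eff = K * L
= 0.7 * 9
= 6.3 m

6.3 m


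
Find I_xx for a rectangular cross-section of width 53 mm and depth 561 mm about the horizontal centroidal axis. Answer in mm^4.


I = b * h^3 / 12
= 53 * 561^3 / 12
= 53 * 176558481 / 12
= 779799957.75 mm^4

779799957.75 mm^4


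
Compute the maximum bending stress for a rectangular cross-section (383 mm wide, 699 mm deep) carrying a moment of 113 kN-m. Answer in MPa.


I = b * h^3 / 12 = 383 * 699^3 / 12 = 10900566159.75 mm^4
y = h / 2 = 699 / 2 = 349.5 mm
M = 113 kN-m = 113000000.0 N-mm
sigma = M * y / I = 113000000.0 * 349.5 / 10900566159.75
= 3.62 MPa

3.62 MPa


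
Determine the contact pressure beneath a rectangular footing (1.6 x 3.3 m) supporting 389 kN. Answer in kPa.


A = 1.6 * 3.3 = 5.28 m^2
q = P / A = 389 / 5.28
= 73.6742 kPa

73.6742 kPa


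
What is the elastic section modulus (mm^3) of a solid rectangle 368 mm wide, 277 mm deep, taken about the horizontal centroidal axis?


S = b * h^2 / 6
= 368 * 277^2 / 6
= 368 * 76729 / 6
= 4706045.33 mm^3

4706045.33 mm^3


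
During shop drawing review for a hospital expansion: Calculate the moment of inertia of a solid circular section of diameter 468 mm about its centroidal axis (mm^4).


r = d / 2 = 468 / 2 = 234.0 mm
I = pi * r^4 / 4 = pi * 234.0^4 / 4
= 2354796117.04 mm^4

2354796117.04 mm^4


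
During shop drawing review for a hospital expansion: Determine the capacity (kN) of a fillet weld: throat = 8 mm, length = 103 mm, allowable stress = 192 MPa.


Strength = throat * length * allowable stress
= 8 * 103 * 192 N
= 158208 N
= 158.21 kN

158.21 kN


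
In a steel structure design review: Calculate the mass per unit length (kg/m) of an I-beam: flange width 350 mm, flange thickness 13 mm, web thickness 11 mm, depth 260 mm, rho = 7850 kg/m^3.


A_flanges = 2 * 350 * 13 = 9100 mm^2
A_web = (260 - 2 * 13) * 11 = 2574 mm^2
A_total = 9100 + 2574 = 11674 mm^2 = 0.011674 m^2
Weight = rho * A = 7850 * 0.011674 = 91.6409 kg/m

91.6409 kg/m


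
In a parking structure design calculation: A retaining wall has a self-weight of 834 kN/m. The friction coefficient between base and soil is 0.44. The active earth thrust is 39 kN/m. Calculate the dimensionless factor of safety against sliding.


Resisting force = mu * W = 0.44 * 834 = 366.96 kN/m
FOS = Resisting / Driving = 366.96 / 39
= 9.4092 (dimensionless)

9.4092 (dimensionless)


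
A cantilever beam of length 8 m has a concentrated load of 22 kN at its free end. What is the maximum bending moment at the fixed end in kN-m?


For a cantilever with a point load at the free end:
M_max = P * L = 22 * 8 = 176 kN-m

176 kN-m


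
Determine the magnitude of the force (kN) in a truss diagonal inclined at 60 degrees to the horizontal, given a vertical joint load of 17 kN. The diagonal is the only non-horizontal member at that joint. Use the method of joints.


At the joint, only the diagonal has a vertical component, so vertical equilibrium gives:
F * sin(60) = 17
F = 17 / sin(60)
= 17 / 0.866025
= 19.63 kN

19.63 kN


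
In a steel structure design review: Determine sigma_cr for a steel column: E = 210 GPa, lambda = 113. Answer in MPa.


sigma_cr = pi^2 * E / lambda^2
= 9.8696 * 210000.0 / 113^2
= 9.8696 * 210000.0 / 12769
= 162.3163 MPa

162.3163 MPa


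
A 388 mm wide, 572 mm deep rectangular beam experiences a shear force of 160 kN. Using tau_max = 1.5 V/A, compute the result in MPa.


A = b * h = 388 * 572 = 221936 mm^2
V = 160 kN = 160000.0 N
tau_max = 1.5 * V / A = 1.5 * 160000.0 / 221936
= 1.0814 MPa

1.0814 MPa


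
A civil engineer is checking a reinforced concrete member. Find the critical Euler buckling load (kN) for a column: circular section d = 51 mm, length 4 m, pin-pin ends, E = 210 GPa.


I = pi * d^4 / 64 = 332086.03 mm^4
L = 4000.0 mm
P_cr = pi^2 * E * I / L^2
= 9.8696 * 210000.0 * 332086.03 / 4000.0^2
= 43017.95 N = 43.0179 kN

43.0179 kN


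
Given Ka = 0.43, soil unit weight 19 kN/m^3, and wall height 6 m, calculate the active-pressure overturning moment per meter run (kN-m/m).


Pa = 0.5 * Ka * gamma * H^2
= 0.5 * 0.43 * 19 * 6^2
= 147.06 kN/m
Arm = H / 3 = 6 / 3 = 2.0 m
Mo = Pa * arm = Pa * H / 3 = 147.06 * 6 / 3 = 294.12 kN-m/m

294.12 kN-m/m


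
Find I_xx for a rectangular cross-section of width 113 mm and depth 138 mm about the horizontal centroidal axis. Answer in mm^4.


I = b * h^3 / 12
= 113 * 138^3 / 12
= 113 * 2628072 / 12
= 24747678.0 mm^4

24747678.0 mm^4


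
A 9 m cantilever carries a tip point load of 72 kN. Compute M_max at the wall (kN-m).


For a cantilever with a point load at the free end:
M_max = P * L = 72 * 9 = 648 kN-m

648 kN-m


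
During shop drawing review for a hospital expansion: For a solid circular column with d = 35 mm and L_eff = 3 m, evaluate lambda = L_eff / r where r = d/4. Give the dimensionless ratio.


Radius of gyration r = d / 4 = 35 / 4 = 8.75 mm
L_eff = 3000.0 mm
Slenderness ratio = L / r = 3000.0 / 8.75 = 342.86 (dimensionless)

342.86 (dimensionless)


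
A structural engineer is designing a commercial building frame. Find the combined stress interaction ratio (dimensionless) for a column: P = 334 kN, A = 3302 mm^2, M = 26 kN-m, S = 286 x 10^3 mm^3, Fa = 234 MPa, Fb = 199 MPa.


f_a = P / A = 334000.0 / 3302 = 101.1508 MPa
f_b = M / S = 26000000.0 / 286000.0 = 90.9091 MPa
Ratio = f_a / Fa + f_b / Fb
= 101.1508 / 234 + 90.9091 / 199
= 0.8891 (dimensionless)

0.8891 (dimensionless)


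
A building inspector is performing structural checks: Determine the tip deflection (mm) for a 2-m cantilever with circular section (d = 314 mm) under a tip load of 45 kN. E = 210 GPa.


I = pi * d^4 / 64 = pi * 314^4 / 64 = 477186876.19 mm^4
L = 2000.0 mm, P = 45000.0 N, E = 210000.0 MPa
delta = P * L^3 / (3 * E * I)
= 45000.0 * 2000.0^3 / (3 * 210000.0 * 477186876.19)
= 1.1975 mm

1.1975 mm


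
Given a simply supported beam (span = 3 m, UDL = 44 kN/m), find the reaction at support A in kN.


Total load = w * L = 44 * 3 = 132 kN
By symmetry, each reaction R = total / 2 = 132 / 2 = 66.0 kN

66.0 kN


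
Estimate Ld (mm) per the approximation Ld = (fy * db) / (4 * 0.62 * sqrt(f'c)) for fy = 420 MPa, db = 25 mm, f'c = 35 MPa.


Ld = (fy * db) / (4 * 0.62 * sqrt(f'c))
= (420 * 25) / (4 * 0.62 * sqrt(35))
= 10500 / 14.6719
= 715.65 mm

715.65 mm


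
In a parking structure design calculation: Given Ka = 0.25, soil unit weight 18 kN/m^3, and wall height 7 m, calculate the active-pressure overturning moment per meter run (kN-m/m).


Pa = 0.5 * Ka * gamma * H^2
= 0.5 * 0.25 * 18 * 7^2
= 110.25 kN/m
Arm = H / 3 = 7 / 3 = 2.3333 m
Mo = Pa * arm = Pa * H / 3 = 110.25 * 7 / 3 = 257.25 kN-m/m

257.25 kN-m/m


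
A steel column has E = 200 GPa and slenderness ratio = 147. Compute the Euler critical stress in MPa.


sigma_cr = pi^2 * E / lambda^2
= 9.8696 * 200000.0 / 147^2
= 9.8696 * 200000.0 / 21609
= 91.3472 MPa

91.3472 MPa


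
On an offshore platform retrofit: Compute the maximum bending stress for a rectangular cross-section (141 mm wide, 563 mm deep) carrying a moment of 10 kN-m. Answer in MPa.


I = b * h^3 / 12 = 141 * 563^3 / 12 = 2096829177.25 mm^4
y = h / 2 = 563 / 2 = 281.5 mm
M = 10 kN-m = 10000000.0 N-mm
sigma = M * y / I = 10000000.0 * 281.5 / 2096829177.25
= 1.34 MPa

1.34 MPa


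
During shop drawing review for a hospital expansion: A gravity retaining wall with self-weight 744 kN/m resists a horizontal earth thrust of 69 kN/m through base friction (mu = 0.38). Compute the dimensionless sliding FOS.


Resisting force = mu * W = 0.38 * 744 = 282.72 kN/m
FOS = Resisting / Driving = 282.72 / 69
= 4.0974 (dimensionless)

4.0974 (dimensionless)


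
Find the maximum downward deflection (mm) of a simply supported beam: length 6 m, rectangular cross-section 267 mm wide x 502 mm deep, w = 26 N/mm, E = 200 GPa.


I = 267 * 502^3 / 12 = 2814758678.0 mm^4
L = 6000.0 mm, w = 26 N/mm, E = 200000.0 MPa
delta = 5 * w * L^4 / (384 * E * I)
= 5 * 26 * 6000.0^4 / (384 * 200000.0 * 2814758678.0)
= 0.7794 mm

0.7794 mm


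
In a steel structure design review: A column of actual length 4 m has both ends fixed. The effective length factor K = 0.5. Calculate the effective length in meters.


L_eff = K * L
= 0.5 * 4
= 2.0 m

2.0 m


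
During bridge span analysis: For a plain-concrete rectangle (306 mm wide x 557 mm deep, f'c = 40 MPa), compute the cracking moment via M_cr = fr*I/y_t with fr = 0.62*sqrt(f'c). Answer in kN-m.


fr = 0.62 * sqrt(40) = 0.62 * 6.3246 = 3.9212 MPa
I = 306 * 557^3 / 12 = 4406621671.5 mm^4
y_t = 278.5 mm
M_cr = fr * I / y_t = 3.9212 * 4406621671.5 / 278.5 N-mm
= 62.0444 kN-m

62.0444 kN-m


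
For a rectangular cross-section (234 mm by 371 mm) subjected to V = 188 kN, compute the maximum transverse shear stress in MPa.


A = b * h = 234 * 371 = 86814 mm^2
V = 188 kN = 188000.0 N
tau_max = 1.5 * V / A = 1.5 * 188000.0 / 86814
= 3.2483 MPa

3.2483 MPa


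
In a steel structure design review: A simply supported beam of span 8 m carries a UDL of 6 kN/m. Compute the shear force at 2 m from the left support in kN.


R_A = w * L / 2 = 6 * 8 / 2 = 24.0 kN
V(x) = R_A - w * x = 24.0 - 6 * 2
= 12.0 kN

12.0 kN


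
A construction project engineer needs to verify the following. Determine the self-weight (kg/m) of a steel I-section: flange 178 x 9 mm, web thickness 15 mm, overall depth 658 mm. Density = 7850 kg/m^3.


A_flanges = 2 * 178 * 9 = 3204 mm^2
A_web = (658 - 2 * 9) * 15 = 9600 mm^2
A_total = 3204 + 9600 = 12804 mm^2 = 0.012804 m^2
Weight = rho * A = 7850 * 0.012804 = 100.5114 kg/m

100.5114 kg/m


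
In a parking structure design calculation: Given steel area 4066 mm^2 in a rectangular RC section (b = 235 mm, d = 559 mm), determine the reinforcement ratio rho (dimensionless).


rho = As / (b * d)
= 4066 / (235 * 559)
= 4066 / 131365
= 0.030952 (dimensionless)

0.030952 (dimensionless)


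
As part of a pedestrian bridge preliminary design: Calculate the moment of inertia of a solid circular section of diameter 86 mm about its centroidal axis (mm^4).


r = d / 2 = 86 / 2 = 43.0 mm
I = pi * r^4 / 4 = pi * 43.0^4 / 4
= 2685120.03 mm^4

2685120.03 mm^4


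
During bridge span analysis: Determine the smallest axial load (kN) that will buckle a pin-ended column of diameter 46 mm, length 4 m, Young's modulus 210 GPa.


I = pi * d^4 / 64 = 219786.61 mm^4
L = 4000.0 mm
P_cr = pi^2 * E * I / L^2
= 9.8696 * 210000.0 * 219786.61 / 4000.0^2
= 28470.84 N = 28.4708 kN

28.4708 kN


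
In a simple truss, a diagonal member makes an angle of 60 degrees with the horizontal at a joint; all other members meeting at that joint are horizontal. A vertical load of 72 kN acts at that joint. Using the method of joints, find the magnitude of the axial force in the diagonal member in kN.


At the joint, only the diagonal has a vertical component, so vertical equilibrium gives:
F * sin(60) = 72
F = 72 / sin(60)
= 72 / 0.866025
= 83.14 kN

83.14 kN


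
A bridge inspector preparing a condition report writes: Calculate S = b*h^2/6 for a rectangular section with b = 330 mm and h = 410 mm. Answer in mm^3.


S = b * h^2 / 6
= 330 * 410^2 / 6
= 330 * 168100 / 6
= 9245500.0 mm^3

9245500.0 mm^3


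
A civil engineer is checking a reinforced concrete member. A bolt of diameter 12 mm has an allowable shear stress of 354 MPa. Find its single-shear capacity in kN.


A = pi * d^2 / 4 = pi * 12^2 / 4 = 113.0973 mm^2
V = f_v * A / 1000 = 354 * 113.0973 / 1000
= 40.0365 kN

40.0365 kN


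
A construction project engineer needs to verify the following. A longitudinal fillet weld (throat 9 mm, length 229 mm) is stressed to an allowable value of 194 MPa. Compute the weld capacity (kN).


Strength = throat * length * allowable stress
= 9 * 229 * 194 N
= 399834 N
= 399.83 kN

399.83 kN


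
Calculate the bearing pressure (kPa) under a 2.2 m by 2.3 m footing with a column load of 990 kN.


A = 2.2 * 2.3 = 5.06 m^2
q = P / A = 990 / 5.06
= 195.6522 kPa

195.6522 kPa


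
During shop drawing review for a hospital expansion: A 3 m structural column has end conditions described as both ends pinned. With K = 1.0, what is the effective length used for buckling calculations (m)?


L_eff = K * L
= 1.0 * 3
= 3.0 m

3.0 m


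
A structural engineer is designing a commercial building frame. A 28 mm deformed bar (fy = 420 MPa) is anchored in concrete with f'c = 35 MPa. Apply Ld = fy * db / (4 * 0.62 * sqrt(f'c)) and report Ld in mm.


Ld = (fy * db) / (4 * 0.62 * sqrt(f'c))
= (420 * 28) / (4 * 0.62 * sqrt(35))
= 11760 / 14.6719
= 801.53 mm

801.53 mm


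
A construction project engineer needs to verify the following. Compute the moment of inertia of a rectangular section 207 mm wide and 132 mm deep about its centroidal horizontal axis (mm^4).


I = b * h^3 / 12
= 207 * 132^3 / 12
= 207 * 2299968 / 12
= 39674448.0 mm^4

39674448.0 mm^4


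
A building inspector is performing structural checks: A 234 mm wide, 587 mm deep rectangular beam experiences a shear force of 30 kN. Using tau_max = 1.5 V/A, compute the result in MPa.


A = b * h = 234 * 587 = 137358 mm^2
V = 30 kN = 30000.0 N
tau_max = 1.5 * V / A = 1.5 * 30000.0 / 137358
= 0.3276 MPa

0.3276 MPa


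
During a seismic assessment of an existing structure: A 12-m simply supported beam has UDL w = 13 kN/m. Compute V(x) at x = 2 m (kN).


R_A = w * L / 2 = 13 * 12 / 2 = 78.0 kN
V(x) = R_A - w * x = 78.0 - 13 * 2
= 52.0 kN

52.0 kN


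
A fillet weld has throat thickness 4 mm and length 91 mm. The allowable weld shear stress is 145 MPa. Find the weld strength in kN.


Strength = throat * length * allowable stress
= 4 * 91 * 145 N
= 52780 N
= 52.78 kN

52.78 kN


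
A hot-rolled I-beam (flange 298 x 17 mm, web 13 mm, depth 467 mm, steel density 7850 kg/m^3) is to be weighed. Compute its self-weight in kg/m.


A_flanges = 2 * 298 * 17 = 10132 mm^2
A_web = (467 - 2 * 17) * 13 = 5629 mm^2
A_total = 10132 + 5629 = 15761 mm^2 = 0.015761 m^2
Weight = rho * A = 7850 * 0.015761 = 123.7238 kg/m

123.7238 kg/m


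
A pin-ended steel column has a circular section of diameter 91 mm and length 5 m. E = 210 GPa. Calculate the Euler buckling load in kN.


I = pi * d^4 / 64 = 3366165.53 mm^4
L = 5000.0 mm
P_cr = pi^2 * E * I / L^2
= 9.8696 * 210000.0 * 3366165.53 / 5000.0^2
= 279070.87 N = 279.0709 kN

279.0709 kN


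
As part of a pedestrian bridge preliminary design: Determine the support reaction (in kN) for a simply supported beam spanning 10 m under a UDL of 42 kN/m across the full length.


Total load = w * L = 42 * 10 = 420 kN
By symmetry, each reaction R = total / 2 = 420 / 2 = 210.0 kN

210.0 kN


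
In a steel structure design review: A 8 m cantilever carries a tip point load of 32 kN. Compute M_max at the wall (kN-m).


For a cantilever with a point load at the free end:
M_max = P * L = 32 * 8 = 256 kN-m

256 kN-m


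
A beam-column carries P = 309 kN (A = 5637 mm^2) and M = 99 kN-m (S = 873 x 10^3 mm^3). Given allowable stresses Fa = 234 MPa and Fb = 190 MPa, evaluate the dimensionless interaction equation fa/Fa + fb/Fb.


f_a = P / A = 309000.0 / 5637 = 54.8164 MPa
f_b = M / S = 99000000.0 / 873000.0 = 113.4021 MPa
Ratio = f_a / Fa + f_b / Fb
= 54.8164 / 234 + 113.4021 / 190
= 0.8311 (dimensionless)

0.8311 (dimensionless)


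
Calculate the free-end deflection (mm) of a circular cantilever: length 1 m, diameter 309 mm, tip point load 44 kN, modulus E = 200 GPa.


I = pi * d^4 / 64 = pi * 309^4 / 64 = 447511104.58 mm^4
L = 1000.0 mm, P = 44000.0 N, E = 200000.0 MPa
delta = P * L^3 / (3 * E * I)
= 44000.0 * 1000.0^3 / (3 * 200000.0 * 447511104.58)
= 0.1639 mm

0.1639 mm


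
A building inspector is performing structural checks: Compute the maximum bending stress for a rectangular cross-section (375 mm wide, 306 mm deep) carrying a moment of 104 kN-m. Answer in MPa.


I = b * h^3 / 12 = 375 * 306^3 / 12 = 895394250.0 mm^4
y = h / 2 = 306 / 2 = 153.0 mm
M = 104 kN-m = 104000000.0 N-mm
sigma = M * y / I = 104000000.0 * 153.0 / 895394250.0
= 17.77 MPa

17.77 MPa


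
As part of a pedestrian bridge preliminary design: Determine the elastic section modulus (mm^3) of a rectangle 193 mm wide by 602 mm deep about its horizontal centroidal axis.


S = b * h^2 / 6
= 193 * 602^2 / 6
= 193 * 362404 / 6
= 11657328.67 mm^3

11657328.67 mm^3


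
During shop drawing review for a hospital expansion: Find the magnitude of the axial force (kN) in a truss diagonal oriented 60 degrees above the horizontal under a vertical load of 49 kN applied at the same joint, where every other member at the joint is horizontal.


At the joint, only the diagonal has a vertical component, so vertical equilibrium gives:
F * sin(60) = 49
F = 49 / sin(60)
= 49 / 0.866025
= 56.58 kN

56.58 kN


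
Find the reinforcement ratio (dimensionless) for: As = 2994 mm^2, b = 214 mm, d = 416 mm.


rho = As / (b * d)
= 2994 / (214 * 416)
= 2994 / 89024
= 0.033631 (dimensionless)

0.033631 (dimensionless)


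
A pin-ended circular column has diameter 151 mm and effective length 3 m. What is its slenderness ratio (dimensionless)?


Radius of gyration r = d / 4 = 151 / 4 = 37.75 mm
L_eff = 3000.0 mm
Slenderness ratio = L / r = 3000.0 / 37.75 = 79.47 (dimensionless)

79.47 (dimensionless)


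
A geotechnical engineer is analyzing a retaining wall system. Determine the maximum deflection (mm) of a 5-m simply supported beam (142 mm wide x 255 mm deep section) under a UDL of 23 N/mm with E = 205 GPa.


I = 142 * 255^3 / 12 = 196212937.5 mm^4
L = 5000.0 mm, w = 23 N/mm, E = 205000.0 MPa
delta = 5 * w * L^4 / (384 * E * I)
= 5 * 23 * 5000.0^4 / (384 * 205000.0 * 196212937.5)
= 4.6533 mm

4.6533 mm


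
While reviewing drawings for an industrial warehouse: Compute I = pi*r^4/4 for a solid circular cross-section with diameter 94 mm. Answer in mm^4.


r = d / 2 = 94 / 2 = 47.0 mm
I = pi * r^4 / 4 = pi * 47.0^4 / 4
= 3832492.5 mm^4

3832492.5 mm^4


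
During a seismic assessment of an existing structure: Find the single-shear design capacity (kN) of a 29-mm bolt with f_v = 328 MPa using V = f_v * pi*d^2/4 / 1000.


A = pi * d^2 / 4 = pi * 29^2 / 4 = 660.5199 mm^2
V = f_v * A / 1000 = 328 * 660.5199 / 1000
= 216.6505 kN

216.6505 kN


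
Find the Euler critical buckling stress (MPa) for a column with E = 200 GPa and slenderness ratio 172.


sigma_cr = pi^2 * E / lambda^2
= 9.8696 * 200000.0 / 172^2
= 9.8696 * 200000.0 / 29584
= 66.7226 MPa

66.7226 MPa


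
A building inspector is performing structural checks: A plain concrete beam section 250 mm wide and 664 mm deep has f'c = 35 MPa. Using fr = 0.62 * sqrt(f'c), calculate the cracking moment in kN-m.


fr = 0.62 * sqrt(35) = 0.62 * 5.9161 = 3.668 MPa
I = 250 * 664^3 / 12 = 6099061333.33 mm^4
y_t = 332.0 mm
M_cr = fr * I / y_t = 3.668 * 6099061333.33 / 332.0 N-mm
= 67.383 kN-m

67.383 kN-m


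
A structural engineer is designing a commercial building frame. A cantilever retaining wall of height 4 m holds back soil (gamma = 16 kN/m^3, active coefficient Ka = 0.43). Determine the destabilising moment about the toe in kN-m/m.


Pa = 0.5 * Ka * gamma * H^2
= 0.5 * 0.43 * 16 * 4^2
= 55.04 kN/m
Arm = H / 3 = 4 / 3 = 1.3333 m
Mo = Pa * arm = Pa * H / 3 = 55.04 * 4 / 3 = 73.3867 kN-m/m

73.3867 kN-m/m


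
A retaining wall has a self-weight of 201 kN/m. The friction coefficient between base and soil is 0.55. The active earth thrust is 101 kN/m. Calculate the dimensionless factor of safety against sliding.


Resisting force = mu * W = 0.55 * 201 = 110.55 kN/m
FOS = Resisting / Driving = 110.55 / 101
= 1.0946 (dimensionless)

1.0946 (dimensionless)


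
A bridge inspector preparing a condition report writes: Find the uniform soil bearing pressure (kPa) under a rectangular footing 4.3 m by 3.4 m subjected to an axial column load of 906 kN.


A = 4.3 * 3.4 = 14.62 m^2
q = P / A = 906 / 14.62
= 61.9699 kPa

61.9699 kPa


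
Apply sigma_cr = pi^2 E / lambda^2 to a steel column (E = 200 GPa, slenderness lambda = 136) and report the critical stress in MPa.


sigma_cr = pi^2 * E / lambda^2
= 9.8696 * 200000.0 / 136^2
= 9.8696 * 200000.0 / 18496
= 106.7215 MPa

106.7215 MPa


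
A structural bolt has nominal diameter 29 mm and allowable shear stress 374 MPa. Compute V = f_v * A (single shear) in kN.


A = pi * d^2 / 4 = pi * 29^2 / 4 = 660.5199 mm^2
V = f_v * A / 1000 = 374 * 660.5199 / 1000
= 247.0344 kN

247.0344 kN


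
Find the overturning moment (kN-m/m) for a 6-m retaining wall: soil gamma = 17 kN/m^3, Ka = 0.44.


Pa = 0.5 * Ka * gamma * H^2
= 0.5 * 0.44 * 17 * 6^2
= 134.64 kN/m
Arm = H / 3 = 6 / 3 = 2.0 m
Mo = Pa * arm = Pa * H / 3 = 134.64 * 6 / 3 = 269.28 kN-m/m

269.28 kN-m/m


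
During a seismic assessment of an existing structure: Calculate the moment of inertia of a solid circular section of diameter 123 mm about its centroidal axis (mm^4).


r = d / 2 = 123 / 2 = 61.5 mm
I = pi * r^4 / 4 = pi * 61.5^4 / 4
= 11235446.72 mm^4

11235446.72 mm^4


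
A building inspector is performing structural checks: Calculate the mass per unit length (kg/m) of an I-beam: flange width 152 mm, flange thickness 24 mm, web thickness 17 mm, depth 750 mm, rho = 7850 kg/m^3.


A_flanges = 2 * 152 * 24 = 7296 mm^2
A_web = (750 - 2 * 24) * 17 = 11934 mm^2
A_total = 7296 + 11934 = 19230 mm^2 = 0.019230 m^2
Weight = rho * A = 7850 * 0.019230 = 150.9555 kg/m

150.9555 kg/m


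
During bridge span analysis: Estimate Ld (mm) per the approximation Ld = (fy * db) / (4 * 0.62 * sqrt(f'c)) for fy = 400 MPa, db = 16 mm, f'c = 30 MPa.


Ld = (fy * db) / (4 * 0.62 * sqrt(f'c))
= (400 * 16) / (4 * 0.62 * sqrt(30))
= 6400 / 13.5835
= 471.16 mm

471.16 mm


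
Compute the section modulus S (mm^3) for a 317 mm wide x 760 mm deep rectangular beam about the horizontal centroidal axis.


S = b * h^2 / 6
= 317 * 760^2 / 6
= 317 * 577600 / 6
= 30516533.33 mm^3

30516533.33 mm^3


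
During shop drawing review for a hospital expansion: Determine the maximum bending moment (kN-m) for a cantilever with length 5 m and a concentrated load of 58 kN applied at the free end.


For a cantilever with a point load at the free end:
M_max = P * L = 58 * 5 = 290 kN-m

290 kN-m


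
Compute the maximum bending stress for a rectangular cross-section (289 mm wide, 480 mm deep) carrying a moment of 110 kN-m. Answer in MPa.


I = b * h^3 / 12 = 289 * 480^3 / 12 = 2663424000.0 mm^4
y = h / 2 = 480 / 2 = 240.0 mm
M = 110 kN-m = 110000000.0 N-mm
sigma = M * y / I = 110000000.0 * 240.0 / 2663424000.0
= 9.91 MPa

9.91 MPa


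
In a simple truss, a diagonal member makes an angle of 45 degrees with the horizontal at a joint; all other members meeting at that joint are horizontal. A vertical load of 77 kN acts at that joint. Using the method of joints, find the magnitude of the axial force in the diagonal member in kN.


At the joint, only the diagonal has a vertical component, so vertical equilibrium gives:
F * sin(45) = 77
F = 77 / sin(45)
= 77 / 0.707107
= 108.89 kN

108.89 kN


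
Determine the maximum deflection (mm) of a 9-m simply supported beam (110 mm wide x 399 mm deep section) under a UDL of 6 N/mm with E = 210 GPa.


I = 110 * 399^3 / 12 = 582277657.5 mm^4
L = 9000.0 mm, w = 6 N/mm, E = 210000.0 MPa
delta = 5 * w * L^4 / (384 * E * I)
= 5 * 6 * 9000.0^4 / (384 * 210000.0 * 582277657.5)
= 4.1919 mm

4.1919 mm


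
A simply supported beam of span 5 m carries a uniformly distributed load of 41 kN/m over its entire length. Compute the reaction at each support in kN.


Total load = w * L = 41 * 5 = 205 kN
By symmetry, each reaction R = total / 2 = 205 / 2 = 102.5 kN

102.5 kN


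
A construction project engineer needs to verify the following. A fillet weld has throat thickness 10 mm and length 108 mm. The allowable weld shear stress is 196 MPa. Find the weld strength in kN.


Strength = throat * length * allowable stress
= 10 * 108 * 196 N
= 211680 N
= 211.68 kN

211.68 kN


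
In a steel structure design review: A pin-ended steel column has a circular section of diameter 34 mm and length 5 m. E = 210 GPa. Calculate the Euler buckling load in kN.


I = pi * d^4 / 64 = 65597.24 mm^4
L = 5000.0 mm
P_cr = pi^2 * E * I / L^2
= 9.8696 * 210000.0 * 65597.24 / 5000.0^2
= 5438.32 N = 5.4383 kN

5.4383 kN


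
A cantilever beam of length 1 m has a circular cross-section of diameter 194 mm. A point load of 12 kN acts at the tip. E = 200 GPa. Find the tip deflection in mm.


I = pi * d^4 / 64 = pi * 194^4 / 64 = 69530734.7 mm^4
L = 1000.0 mm, P = 12000.0 N, E = 200000.0 MPa
delta = P * L^3 / (3 * E * I)
= 12000.0 * 1000.0^3 / (3 * 200000.0 * 69530734.7)
= 0.2876 mm

0.2876 mm


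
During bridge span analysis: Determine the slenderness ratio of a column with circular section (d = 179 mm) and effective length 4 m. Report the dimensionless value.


Radius of gyration r = d / 4 = 179 / 4 = 44.75 mm
L_eff = 4000.0 mm
Slenderness ratio = L / r = 4000.0 / 44.75 = 89.39 (dimensionless)

89.39 (dimensionless)


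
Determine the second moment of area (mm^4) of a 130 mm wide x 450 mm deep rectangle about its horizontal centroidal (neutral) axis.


I = b * h^3 / 12
= 130 * 450^3 / 12
= 130 * 91125000 / 12
= 987187500.0 mm^4

987187500.0 mm^4


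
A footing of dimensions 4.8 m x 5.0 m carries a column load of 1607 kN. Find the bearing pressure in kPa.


A = 4.8 * 5.0 = 24.0 m^2
q = P / A = 1607 / 24.0
= 66.9583 kPa

66.9583 kPa


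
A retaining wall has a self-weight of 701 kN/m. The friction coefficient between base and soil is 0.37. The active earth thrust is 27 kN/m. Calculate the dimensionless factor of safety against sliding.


Resisting force = mu * W = 0.37 * 701 = 259.37 kN/m
FOS = Resisting / Driving = 259.37 / 27
= 9.6063 (dimensionless)

9.6063 (dimensionless)


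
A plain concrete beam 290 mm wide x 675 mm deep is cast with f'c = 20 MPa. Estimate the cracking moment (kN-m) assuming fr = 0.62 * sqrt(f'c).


fr = 0.62 * sqrt(20) = 0.62 * 4.4721 = 2.7727 MPa
I = 290 * 675^3 / 12 = 7432382812.5 mm^4
y_t = 337.5 mm
M_cr = fr * I / y_t = 2.7727 * 7432382812.5 / 337.5 N-mm
= 61.0606 kN-m

61.0606 kN-m


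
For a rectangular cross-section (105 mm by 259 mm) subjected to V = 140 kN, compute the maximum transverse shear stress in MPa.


A = b * h = 105 * 259 = 27195 mm^2
V = 140 kN = 140000.0 N
tau_max = 1.5 * V / A = 1.5 * 140000.0 / 27195
= 7.722 MPa

7.722 MPa


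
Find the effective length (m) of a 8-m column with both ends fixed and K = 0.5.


L_eff = K * L
= 0.5 * 8
= 4.0 m

4.0 m


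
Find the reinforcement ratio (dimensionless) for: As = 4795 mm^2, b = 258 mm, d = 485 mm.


rho = As / (b * d)
= 4795 / (258 * 485)
= 4795 / 125130
= 0.03832 (dimensionless)

0.03832 (dimensionless)


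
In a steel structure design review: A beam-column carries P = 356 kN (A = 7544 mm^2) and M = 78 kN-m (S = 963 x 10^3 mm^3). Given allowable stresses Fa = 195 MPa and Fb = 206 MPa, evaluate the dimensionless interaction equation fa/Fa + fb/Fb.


f_a = P / A = 356000.0 / 7544 = 47.1898 MPa
f_b = M / S = 78000000.0 / 963000.0 = 80.9969 MPa
Ratio = f_a / Fa + f_b / Fb
= 47.1898 / 195 + 80.9969 / 206
= 0.6352 (dimensionless)

0.6352 (dimensionless)


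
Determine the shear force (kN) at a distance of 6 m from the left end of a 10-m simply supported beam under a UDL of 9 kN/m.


R_A = w * L / 2 = 9 * 10 / 2 = 45.0 kN
V(x) = R_A - w * x = 45.0 - 9 * 6
= -9.0 kN

-9.0 kN


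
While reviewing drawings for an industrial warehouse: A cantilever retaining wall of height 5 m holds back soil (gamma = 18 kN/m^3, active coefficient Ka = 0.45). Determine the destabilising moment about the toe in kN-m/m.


Pa = 0.5 * Ka * gamma * H^2
= 0.5 * 0.45 * 18 * 5^2
= 101.25 kN/m
Arm = H / 3 = 5 / 3 = 1.6667 m
Mo = Pa * arm = Pa * H / 3 = 101.25 * 5 / 3 = 168.75 kN-m/m

168.75 kN-m/m


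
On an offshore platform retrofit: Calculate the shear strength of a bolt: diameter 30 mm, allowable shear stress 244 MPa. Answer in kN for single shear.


A = pi * d^2 / 4 = pi * 30^2 / 4 = 706.8583 mm^2
V = f_v * A / 1000 = 244 * 706.8583 / 1000
= 172.4734 kN

172.4734 kN


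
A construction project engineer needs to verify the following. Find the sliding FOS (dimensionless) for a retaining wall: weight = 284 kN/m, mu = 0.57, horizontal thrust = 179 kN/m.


Resisting force = mu * W = 0.57 * 284 = 161.88 kN/m
FOS = Resisting / Driving = 161.88 / 179
= 0.9044 (dimensionless)

0.9044 (dimensionless)


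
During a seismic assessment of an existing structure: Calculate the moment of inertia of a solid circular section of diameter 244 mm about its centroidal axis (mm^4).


r = d / 2 = 244 / 2 = 122.0 mm
I = pi * r^4 / 4 = pi * 122.0^4 / 4
= 173991969.47 mm^4

173991969.47 mm^4
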